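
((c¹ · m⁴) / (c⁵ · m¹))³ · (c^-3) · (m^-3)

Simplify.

Inside the bracket: (c^-4) · m³
Raise to the power 3: (c^-12) · m⁹
Multiply by (c^-3) · (m^-3): add exponents.

m⁶/c^15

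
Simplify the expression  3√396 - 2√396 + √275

11*√11

3√396 = 18*√11; 2√396 = 12*√11; √275 = 5*√11
Combine: (18 - 12 + 5)·√11 = 11*√11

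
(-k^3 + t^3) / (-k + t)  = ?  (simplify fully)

k^2 + k*t + t^2

t^3 - k^3 = (-k + t)(k^2 + k*t + t^2).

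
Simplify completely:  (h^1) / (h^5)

h^(-4)

Quotient: (h^-4)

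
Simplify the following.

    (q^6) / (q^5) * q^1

Quotient: q^1
Multiply by q^1: add exponents.

q^2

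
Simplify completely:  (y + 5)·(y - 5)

(y)^2 - (5)^2 = y² - 25.

y² - 25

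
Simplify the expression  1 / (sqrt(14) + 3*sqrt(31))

Multiply numerator and denominator by -sqrt(14) + 3*sqrt(31).
Denominator becomes 265; numerator becomes -sqrt(14) + 3*sqrt(31).

(-sqrt(14) + 3*sqrt(31))/265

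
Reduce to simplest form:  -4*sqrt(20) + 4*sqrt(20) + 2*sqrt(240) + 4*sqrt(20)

4*sqrt(20) = 8*sqrt(5); 4*sqrt(20) = 8*sqrt(5); 2*sqrt(240) = 8*sqrt(15); 4*sqrt(20) = 8*sqrt(5)

8*sqrt(5) + 8*sqrt(15)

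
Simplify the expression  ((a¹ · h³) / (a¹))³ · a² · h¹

Inside the bracket: h³
Raise to the power 3: h⁹
Multiply by a² · h¹: add exponents.

a²*h^10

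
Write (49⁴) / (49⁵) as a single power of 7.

49⁴ = 7^8; 49⁵ = 7^10
Combine exponents: 7^(-2)

7^(-2)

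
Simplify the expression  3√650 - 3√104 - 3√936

3√650 = 15*√26; 3√104 = 6*√26; 3√936 = 18*√26
Combine: (15 - 6 - 18)·√26 = -9*√26

-9*√26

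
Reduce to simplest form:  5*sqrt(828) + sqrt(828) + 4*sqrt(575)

5*sqrt(828) = 30*sqrt(23); sqrt(828) = 6*sqrt(23); 4*sqrt(575) = 20*sqrt(23)
Combine: (30 + 6 + 20)·sqrt(23) = 56*sqrt(23)

56*sqrt(23)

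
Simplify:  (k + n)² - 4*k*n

(k - n)²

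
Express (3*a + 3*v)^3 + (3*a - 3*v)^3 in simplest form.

Binomially expand both and collect terms in (3*a), (3*v).

54*a*(a^2 + 3*v^2)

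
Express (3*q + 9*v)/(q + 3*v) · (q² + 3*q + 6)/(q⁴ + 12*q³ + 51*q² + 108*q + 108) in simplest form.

Factor: 3*q + 9*v = 3·(q + 3*v);  q⁴ + 12*q³ + 51*q² + 108*q + 108 = (q + 6)·(q² + 3*q + 6)·(q + 3)
Cancel the common factors (q² + 3*q + 6), (q + 3*v).

3/(q² + 9*q + 18)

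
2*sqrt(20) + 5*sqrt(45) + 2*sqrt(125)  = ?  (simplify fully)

29*sqrt(5)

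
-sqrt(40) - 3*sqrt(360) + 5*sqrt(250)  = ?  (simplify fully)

5*sqrt(10)

sqrt(40) = 2*sqrt(10); 3*sqrt(360) = 18*sqrt(10); 5*sqrt(250) = 25*sqrt(10)
Combine: (-2 - 18 + 25)·sqrt(10) = 5*sqrt(10)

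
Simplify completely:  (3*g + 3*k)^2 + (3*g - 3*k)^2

18*g^2 + 18*k^2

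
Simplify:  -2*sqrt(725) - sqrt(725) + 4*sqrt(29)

-11*sqrt(29)

2*sqrt(725) = 10*sqrt(29); sqrt(725) = 5*sqrt(29); 4*sqrt(29) = 4*sqrt(29)
Combine: (-10 - 5 + 4)·sqrt(29) = -11*sqrt(29)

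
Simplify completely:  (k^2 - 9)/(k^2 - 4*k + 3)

(k + 3)/(k - 1)

Factor: k^2 - 9 = (k - 3)*(k + 3);  k^2 - 4*k + 3 = (k - 3)*(k - 1)
Cancel the common factor (k - 3).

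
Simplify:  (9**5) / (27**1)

3**7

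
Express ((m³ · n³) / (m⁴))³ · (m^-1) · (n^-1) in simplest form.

n⁸/m⁴

Inside the bracket: (m^-1) · n³
Raise to the power 3: (m^-3) · n⁹
Multiply by (m^-1) · (n^-1): add exponents.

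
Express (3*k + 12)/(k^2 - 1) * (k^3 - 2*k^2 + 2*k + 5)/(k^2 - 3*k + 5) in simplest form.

(3*k + 12)/(k - 1)

Factor: 3*k + 12 = 3*(k + 4);  k^2 - 1 = (k - 1)*(k + 1);  k^3 - 2*k^2 + 2*k + 5 = (k^2 - 3*k + 5)*(k + 1)
Cancel the common factors (k^2 - 3*k + 5), (k + 1).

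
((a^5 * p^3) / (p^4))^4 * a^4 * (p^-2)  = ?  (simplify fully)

a^24/p^6

Inside the bracket: a^5 * (p^-1)
Raise to the power 4: a^20 * (p^-4)
Multiply by a^4 * (p^-2): add exponents.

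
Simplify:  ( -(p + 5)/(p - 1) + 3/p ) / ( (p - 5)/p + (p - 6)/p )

(-p^2 - 2*p - 3)/(2*p^2 - 13*p + 11)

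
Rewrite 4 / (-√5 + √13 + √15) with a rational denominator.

(-92*√5 + 12*√15 + 28*√13 + 40*√39)/251

Group as (√13 + √15) - √5; multiply by (√13 + √15) + √5, then rationalise the remaining surd.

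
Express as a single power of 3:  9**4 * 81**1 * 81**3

3**24

9**4 = 3**8; 81**1 = 3**4; 81**3 = 3**12
Combine exponents: 3**24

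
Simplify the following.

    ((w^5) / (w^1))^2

w^8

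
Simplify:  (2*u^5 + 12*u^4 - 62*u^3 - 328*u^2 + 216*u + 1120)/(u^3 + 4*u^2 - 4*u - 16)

2*u^2 + 4*u - 70

Factor: 2*u^5 + 12*u^4 - 62*u^3 - 328*u^2 + 216*u + 1120 = 2*(u - 2)*(u + 4)*(u + 7)*(u - 5)*(u + 2);  u^3 + 4*u^2 - 4*u - 16 = (u - 2)*(u + 2)*(u + 4)
Cancel the common factors (u + 2), (u + 4), (u - 2).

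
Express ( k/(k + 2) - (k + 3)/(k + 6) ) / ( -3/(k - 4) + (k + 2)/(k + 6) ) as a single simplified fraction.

Numerator: k/(k + 2) - (k + 3)/(k + 6) = (k - 6)/(k**2 + 8*k + 12)
Denominator: -3/(k - 4) + (k + 2)/(k + 6) = (k**2 - 5*k - 26)/(k**2 + 2*k - 24)
Divide: ((k - 6)/(k**2 + 8*k + 12)) · ((k**2 + 2*k - 24)/(k**2 - 5*k - 26)) = (k**2 - 10*k + 24)/(k**3 - 3*k**2 - 36*k - 52)

(k**2 - 10*k + 24)/(k**3 - 3*k**2 - 36*k - 52)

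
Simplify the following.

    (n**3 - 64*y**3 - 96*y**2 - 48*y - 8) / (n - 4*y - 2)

Apply the difference-of-cubes factorisation and cancel (n - 4*y - 2).

n**2 + 4*n*y + 2*n + 16*y**2 + 16*y + 4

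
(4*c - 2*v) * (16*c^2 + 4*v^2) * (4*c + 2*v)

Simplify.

((4*c)+(2*v))((4*c)-(2*v)) = 16*c^2 - 4*v^2; continue pairing.

256*c^4 - 16*v^4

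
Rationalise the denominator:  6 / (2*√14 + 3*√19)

(-12*√14 + 18*√19)/115

Multiply numerator and denominator by -3*√19 + 2*√14.
Denominator becomes -115; numerator becomes -18*√19 + 12*√14.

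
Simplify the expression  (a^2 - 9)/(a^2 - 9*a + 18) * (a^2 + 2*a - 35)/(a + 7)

(a^2 - 2*a - 15)/(a - 6)

Factor: a^2 - 9 = (a + 3)*(a - 3);  a^2 - 9*a + 18 = (a - 3)*(a - 6);  a^2 + 2*a - 35 = (a - 5)*(a + 7)
Cancel the common factors (a + 7), (a - 3).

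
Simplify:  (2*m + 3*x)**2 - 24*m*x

(2*m - 3*x)**2

Expand the square and combine the 24*m*x term.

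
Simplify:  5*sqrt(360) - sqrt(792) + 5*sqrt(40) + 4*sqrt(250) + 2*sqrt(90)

5*sqrt(360) = 30*sqrt(10); sqrt(792) = 6*sqrt(22); 5*sqrt(40) = 10*sqrt(10); 4*sqrt(250) = 20*sqrt(10); 2*sqrt(90) = 6*sqrt(10)

-6*sqrt(22) + 66*sqrt(10)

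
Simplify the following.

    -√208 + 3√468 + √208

18*√13

√208 = 4*√13; 3√468 = 18*√13; √208 = 4*√13
Combine: (-4 + 18 + 4)·√13 = 18*√13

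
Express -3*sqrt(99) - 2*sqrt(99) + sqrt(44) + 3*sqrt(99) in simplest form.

3*sqrt(99) = 9*sqrt(11); 2*sqrt(99) = 6*sqrt(11); sqrt(44) = 2*sqrt(11); 3*sqrt(99) = 9*sqrt(11)
Combine: (-9 - 6 + 2 + 9)·sqrt(11) = -4*sqrt(11)

-4*sqrt(11)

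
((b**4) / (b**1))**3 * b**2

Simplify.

b**11

Inside the bracket: b**3
Raise to the power 3: b**9
Multiply by b**2: add exponents.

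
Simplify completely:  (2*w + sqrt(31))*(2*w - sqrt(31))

4*w**2 - 31

Product of conjugates: (P+Q)(P-Q) = P**2 - Q**2.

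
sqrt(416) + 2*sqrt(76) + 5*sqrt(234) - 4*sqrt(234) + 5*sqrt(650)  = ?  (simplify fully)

4*sqrt(19) + 32*sqrt(26)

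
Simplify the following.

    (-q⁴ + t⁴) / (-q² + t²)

q² + t²

Factor t^4 - q^4 and cancel (-q² + t²).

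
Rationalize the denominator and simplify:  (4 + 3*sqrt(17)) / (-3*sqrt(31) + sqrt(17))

Multiply numerator and denominator by sqrt(17) + 3*sqrt(31).
Denominator becomes -262; numerator becomes 4*sqrt(17) + 51 + 12*sqrt(31) + 9*sqrt(527).

(-9*sqrt(527) - 12*sqrt(31) - 51 - 4*sqrt(17))/262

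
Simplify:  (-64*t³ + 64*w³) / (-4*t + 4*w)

Apply the difference-of-cubes factorisation and cancel (-4*t + 4*w).

16*t² + 16*t*w + 16*w²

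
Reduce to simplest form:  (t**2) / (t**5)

Quotient: (t**-3)

t**(-3)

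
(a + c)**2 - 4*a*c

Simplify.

After expansion: a**2 - 2*a*c + c**2 — a perfect-square trinomial.

(a - c)**2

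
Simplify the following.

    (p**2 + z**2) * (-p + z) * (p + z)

-p**4 + z**4

(z+p)(z-p) = -p**2 + z**2; continue pairing.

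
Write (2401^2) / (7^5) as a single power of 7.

2401^2 = 7^8; 7^5 = 7^5
Combine exponents: 7^3

7^3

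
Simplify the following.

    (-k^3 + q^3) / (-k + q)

k^2 + k*q + q^2

Factor as (a-b)(a^2+ab+b^2) with a=q, b=k.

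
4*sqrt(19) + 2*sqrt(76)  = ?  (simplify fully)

8*sqrt(19)

4*sqrt(19) = 4*sqrt(19); 2*sqrt(76) = 4*sqrt(19)
Combine: (4 + 4)·sqrt(19) = 8*sqrt(19)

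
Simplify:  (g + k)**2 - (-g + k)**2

4*g*k

Only the odd-power cross terms survive.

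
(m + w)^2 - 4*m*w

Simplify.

Expand the square and combine the 4*m*w term.

(m - w)^2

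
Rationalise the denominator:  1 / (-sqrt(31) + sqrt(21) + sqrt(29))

(-19*sqrt(31) + 23*sqrt(29) + 39*sqrt(21) + 2*sqrt(18879))/2075

Group as (sqrt(21) + sqrt(29)) - sqrt(31); multiply by (sqrt(21) + sqrt(29)) + sqrt(31), then rationalise the remaining surd.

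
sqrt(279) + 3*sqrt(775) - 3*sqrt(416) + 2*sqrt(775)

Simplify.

sqrt(279) = 3*sqrt(31); 3*sqrt(775) = 15*sqrt(31); 3*sqrt(416) = 12*sqrt(26); 2*sqrt(775) = 10*sqrt(31)

-12*sqrt(26) + 28*sqrt(31)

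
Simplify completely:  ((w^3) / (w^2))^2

w^2

Inside the bracket: w^1
Raise to the power 2: w^2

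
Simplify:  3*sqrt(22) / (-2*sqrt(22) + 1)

Multiply numerator and denominator by 1 + 2*sqrt(22).
Denominator becomes -87; numerator becomes 3*sqrt(22) + 132.

(-44 - sqrt(22))/29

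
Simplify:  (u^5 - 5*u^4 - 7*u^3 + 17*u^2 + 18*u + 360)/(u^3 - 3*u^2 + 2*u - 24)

u^2 - 2*u - 15

Factor: u^5 - 5*u^4 - 7*u^3 + 17*u^2 + 18*u + 360 = (u^2 + u + 6)*(u - 4)*(u + 3)*(u - 5);  u^3 - 3*u^2 + 2*u - 24 = (u^2 + u + 6)*(u - 4)
Cancel the common factors (u^2 + u + 6), (u - 4).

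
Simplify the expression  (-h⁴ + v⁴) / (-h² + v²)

-h⁴ + v⁴ factors as (-h + v)*(h + v)*(h² + v²).

h² + v²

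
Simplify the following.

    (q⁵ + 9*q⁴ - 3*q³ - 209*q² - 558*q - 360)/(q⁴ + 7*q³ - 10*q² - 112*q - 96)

Factor: q⁵ + 9*q⁴ - 3*q³ - 209*q² - 558*q - 360 = (q + 3)·(q + 4)·(q - 5)·(q + 1)·(q + 6);  q⁴ + 7*q³ - 10*q² - 112*q - 96 = (q + 4)·(q + 1)·(q - 4)·(q + 6)
Cancel the common factors (q + 4), (q + 1), (q + 6).

(q² - 2*q - 15)/(q - 4)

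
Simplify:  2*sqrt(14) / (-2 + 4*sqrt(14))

Multiply numerator and denominator by -4*sqrt(14) - 2.
Denominator becomes -220; numerator becomes -112 - 4*sqrt(14).

(sqrt(14) + 28)/55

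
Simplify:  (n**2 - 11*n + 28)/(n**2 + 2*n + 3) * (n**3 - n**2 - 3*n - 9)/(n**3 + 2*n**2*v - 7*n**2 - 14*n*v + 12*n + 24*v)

Factor: n**2 - 11*n + 28 = (n - 4)*(n - 7);  n**3 - n**2 - 3*n - 9 = (n**2 + 2*n + 3)*(n - 3);  n**3 + 2*n**2*v - 7*n**2 - 14*n*v + 12*n + 24*v = (n + 2*v)*(n - 4)*(n - 3)
Cancel the common factors (n**2 + 2*n + 3), (n - 3), (n - 4).

(n - 7)/(n + 2*v)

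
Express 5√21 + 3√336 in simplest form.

5√21 = 5*√21; 3√336 = 12*√21
Combine: (5 + 12)·√21 = 17*√21

17*√21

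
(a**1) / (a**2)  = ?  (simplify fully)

1/a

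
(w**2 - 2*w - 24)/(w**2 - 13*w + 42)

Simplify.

Factor: w**2 - 2*w - 24 = (w - 6)*(w + 4);  w**2 - 13*w + 42 = (w - 6)*(w - 7)
Cancel the common factor (w - 6).

(w + 4)/(w - 7)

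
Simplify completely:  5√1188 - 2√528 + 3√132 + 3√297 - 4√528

5√1188 = 30*√33; 2√528 = 8*√33; 3√132 = 6*√33; 3√297 = 9*√33; 4√528 = 16*√33

21*√33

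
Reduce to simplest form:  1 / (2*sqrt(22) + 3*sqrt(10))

Multiply numerator and denominator by -2*sqrt(22) + 3*sqrt(10).
Denominator becomes 2; numerator becomes -2*sqrt(22) + 3*sqrt(10).

(-2*sqrt(22) + 3*sqrt(10))/2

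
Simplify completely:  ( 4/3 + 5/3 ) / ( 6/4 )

2

Numerator: 4/3 + 5/3 = 3
Denominator: 6/4 = 3/2
Divide: (3) · (2/3) = 2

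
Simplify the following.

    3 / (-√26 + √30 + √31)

(-105*√26 + 75*√31 + 81*√30 + 12*√6045)/2495

Group as (√30 + √31) - √26; multiply by (√30 + √31) + √26, then rationalise the remaining surd.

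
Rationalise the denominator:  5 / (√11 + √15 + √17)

Group as (√11 + √15) + √17; multiply by (√11 + √15) - √17, then rationalise the remaining surd.

(-10*√2805 + 45*√17 + 65*√15 + 105*√11)/579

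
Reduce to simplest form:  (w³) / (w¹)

Quotient: w²

w²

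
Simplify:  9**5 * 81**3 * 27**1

3**25

9**5 = 3**10; 81**3 = 3**12; 27**1 = 3**3
Combine exponents: 3**25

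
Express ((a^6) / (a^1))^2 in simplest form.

a^10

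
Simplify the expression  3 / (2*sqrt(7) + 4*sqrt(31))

Multiply numerator and denominator by -2*sqrt(7) + 4*sqrt(31).
Denominator becomes 468; numerator becomes -6*sqrt(7) + 12*sqrt(31).

(-sqrt(7) + 2*sqrt(31))/78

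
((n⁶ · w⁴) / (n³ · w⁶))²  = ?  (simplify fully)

n⁶/w⁴

Inside the bracket: n³ · (w^-2)
Raise to the power 2: n⁶ · (w^-4)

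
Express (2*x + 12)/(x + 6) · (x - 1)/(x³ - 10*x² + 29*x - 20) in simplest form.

Factor: 2*x + 12 = 2·(x + 6);  x³ - 10*x² + 29*x - 20 = (x - 5)·(x - 4)·(x - 1)
Cancel the common factors (x + 6), (x - 1).

2/(x² - 9*x + 20)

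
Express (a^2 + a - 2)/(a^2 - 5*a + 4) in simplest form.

(a + 2)/(a - 4)

Factor: a^2 + a - 2 = (a + 2)*(a - 1);  a^2 - 5*a + 4 = (a - 1)*(a - 4)
Cancel the common factor (a - 1).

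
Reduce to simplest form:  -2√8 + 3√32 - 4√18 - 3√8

-10*√2

2√8 = 4*√2; 3√32 = 12*√2; 4√18 = 12*√2; 3√8 = 6*√2
Combine: (-4 + 12 - 12 - 6)·√2 = -10*√2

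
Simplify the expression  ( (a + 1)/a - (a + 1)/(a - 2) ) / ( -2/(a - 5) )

(a^2 - 4*a - 5)/(a^2 - 2*a)

Numerator: (a + 1)/a - (a + 1)/(a - 2) = (-2*a - 2)/(a^2 - 2*a)
Denominator: -2/(a - 5) = -2/(a - 5)
Divide: ((-2*a - 2)/(a^2 - 2*a)) · (-a/2 + 5/2) = (a^2 - 4*a - 5)/(a^2 - 2*a)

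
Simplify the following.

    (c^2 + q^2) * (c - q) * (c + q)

c^4 - q^4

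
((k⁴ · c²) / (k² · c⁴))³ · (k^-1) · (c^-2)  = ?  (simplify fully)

k⁵/c⁸

Inside the bracket: k² · (c^-2)
Raise to the power 3: k⁶ · (c^-6)
Multiply by (k^-1) · (c^-2): add exponents.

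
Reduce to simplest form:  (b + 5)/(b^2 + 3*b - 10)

1/(b - 2)

Factor: b^2 + 3*b - 10 = (b - 2)*(b + 5)
Cancel the common factor (b + 5).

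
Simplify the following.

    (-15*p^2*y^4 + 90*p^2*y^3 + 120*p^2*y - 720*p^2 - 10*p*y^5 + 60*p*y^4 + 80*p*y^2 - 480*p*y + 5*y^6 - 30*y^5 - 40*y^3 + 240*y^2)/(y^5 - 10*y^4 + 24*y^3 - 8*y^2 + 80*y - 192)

(-15*p^2 - 10*p*y + 5*y^2)/(y - 4)

Factor: -15*p^2*y^4 + 90*p^2*y^3 + 120*p^2*y - 720*p^2 - 10*p*y^5 + 60*p*y^4 + 80*p*y^2 - 480*p*y + 5*y^6 - 30*y^5 - 40*y^3 + 240*y^2 = 5*(-3*p + y)*(y - 6)*(y - 2)*(p + y)*(y^2 + 2*y + 4);  y^5 - 10*y^4 + 24*y^3 - 8*y^2 + 80*y - 192 = (y^2 + 2*y + 4)*(y - 2)*(y - 4)*(y - 6)
Cancel the common factors (y^2 + 2*y + 4), (y - 6), (y - 2).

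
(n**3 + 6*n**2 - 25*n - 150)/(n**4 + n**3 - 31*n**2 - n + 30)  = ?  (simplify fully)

(n + 5)/(n**2 - 1)

Factor: n**3 + 6*n**2 - 25*n - 150 = (n + 5)*(n - 5)*(n + 6);  n**4 + n**3 - 31*n**2 - n + 30 = (n + 6)*(n + 1)*(n - 5)*(n - 1)
Cancel the common factors (n + 6), (n - 5).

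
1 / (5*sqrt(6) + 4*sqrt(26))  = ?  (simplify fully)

(-5*sqrt(6) + 4*sqrt(26))/266

Multiply numerator and denominator by -4*sqrt(26) + 5*sqrt(6).
Denominator becomes -266; numerator becomes -4*sqrt(26) + 5*sqrt(6).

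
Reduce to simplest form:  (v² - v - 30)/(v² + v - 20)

(v - 6)/(v - 4)

Factor: v² - v - 30 = (v - 6)·(v + 5);  v² + v - 20 = (v - 4)·(v + 5)
Cancel the common factor (v + 5).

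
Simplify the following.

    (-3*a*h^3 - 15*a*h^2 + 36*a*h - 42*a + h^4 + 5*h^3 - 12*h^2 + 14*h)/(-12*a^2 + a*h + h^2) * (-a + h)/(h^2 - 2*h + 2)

(-a*h - 7*a + h^2 + 7*h)/(4*a + h)

Factor: -3*a*h^3 - 15*a*h^2 + 36*a*h - 42*a + h^4 + 5*h^3 - 12*h^2 + 14*h = (h + 7)*(-3*a + h)*(h^2 - 2*h + 2);  -12*a^2 + a*h + h^2 = (-3*a + h)*(4*a + h)
Cancel the common factors (h^2 - 2*h + 2), (-3*a + h).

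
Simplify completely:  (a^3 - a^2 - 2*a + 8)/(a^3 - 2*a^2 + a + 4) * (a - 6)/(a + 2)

Factor: a^3 - a^2 - 2*a + 8 = (a + 2)*(a^2 - 3*a + 4);  a^3 - 2*a^2 + a + 4 = (a + 1)*(a^2 - 3*a + 4)
Cancel the common factors (a^2 - 3*a + 4), (a + 2).

(a - 6)/(a + 1)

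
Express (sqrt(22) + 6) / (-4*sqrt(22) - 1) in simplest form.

Multiply numerator and denominator by -1 + 4*sqrt(22).
Denominator becomes -351; numerator becomes 82 + 23*sqrt(22).

(-23*sqrt(22) - 82)/351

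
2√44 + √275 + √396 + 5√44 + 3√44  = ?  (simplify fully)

2√44 = 4*√11; √275 = 5*√11; √396 = 6*√11; 5√44 = 10*√11; 3√44 = 6*√11
Combine: (4 + 5 + 6 + 10 + 6)·√11 = 31*√11

31*√11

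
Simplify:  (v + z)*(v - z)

v^2 - z^2

Difference of squares with P = v, Q = z.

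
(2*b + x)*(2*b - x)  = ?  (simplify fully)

4*b^2 - x^2

Difference of squares with P = 2*b, Q = x.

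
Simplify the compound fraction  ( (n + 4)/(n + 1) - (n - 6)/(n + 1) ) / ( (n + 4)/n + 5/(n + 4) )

(10*n^2 + 40*n)/(n^3 + 14*n^2 + 29*n + 16)

Numerator: (n + 4)/(n + 1) - (n - 6)/(n + 1) = 10/(n + 1)
Denominator: (n + 4)/n + 5/(n + 4) = (n^2 + 13*n + 16)/(n^2 + 4*n)
Divide: (10/(n + 1)) · ((n^2 + 4*n)/(n^2 + 13*n + 16)) = (10*n^2 + 40*n)/(n^3 + 14*n^2 + 29*n + 16)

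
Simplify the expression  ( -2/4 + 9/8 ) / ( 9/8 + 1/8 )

Numerator: -2/4 + 9/8 = 5/8
Denominator: 9/8 + 1/8 = 5/4
Divide: (5/8) · (4/5) = 1/2

1/2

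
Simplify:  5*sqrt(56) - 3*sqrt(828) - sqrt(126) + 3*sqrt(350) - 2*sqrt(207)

-24*sqrt(23) + 22*sqrt(14)

5*sqrt(56) = 10*sqrt(14); 3*sqrt(828) = 18*sqrt(23); sqrt(126) = 3*sqrt(14); 3*sqrt(350) = 15*sqrt(14); 2*sqrt(207) = 6*sqrt(23)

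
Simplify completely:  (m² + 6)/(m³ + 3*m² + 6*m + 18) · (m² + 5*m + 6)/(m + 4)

(m + 2)/(m + 4)

Factor: m³ + 3*m² + 6*m + 18 = (m² + 6)·(m + 3);  m² + 5*m + 6 = (m + 3)·(m + 2)
Cancel the common factors (m² + 6), (m + 3).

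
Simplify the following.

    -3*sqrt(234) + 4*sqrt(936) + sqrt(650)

20*sqrt(26)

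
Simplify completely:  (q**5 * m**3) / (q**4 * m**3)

Quotient: q**1

q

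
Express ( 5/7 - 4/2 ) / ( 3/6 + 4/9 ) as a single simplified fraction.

Numerator: 5/7 - 4/2 = -9/7
Denominator: 3/6 + 4/9 = 17/18
Divide: (-9/7) · (18/17) = -162/119

-162/119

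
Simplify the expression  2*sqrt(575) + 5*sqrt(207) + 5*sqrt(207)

2*sqrt(575) = 10*sqrt(23); 5*sqrt(207) = 15*sqrt(23); 5*sqrt(207) = 15*sqrt(23)
Combine: (10 + 15 + 15)·sqrt(23) = 40*sqrt(23)

40*sqrt(23)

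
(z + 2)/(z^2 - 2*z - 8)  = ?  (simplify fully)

Factor: z^2 - 2*z - 8 = (z + 2)*(z - 4)
Cancel the common factor (z + 2).

1/(z - 4)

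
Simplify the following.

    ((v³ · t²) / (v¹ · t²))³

Inside the bracket: v²
Raise to the power 3: v⁶

v⁶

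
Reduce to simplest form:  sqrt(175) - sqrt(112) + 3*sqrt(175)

16*sqrt(7)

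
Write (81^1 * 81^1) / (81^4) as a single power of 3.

81^1 = 3^4; 81^1 = 3^4; 81^4 = 3^16
Combine exponents: 3^(-8)

3^(-8)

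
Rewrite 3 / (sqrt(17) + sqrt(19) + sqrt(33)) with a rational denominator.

(-6*sqrt(10659) + 9*sqrt(33) + 93*sqrt(19) + 105*sqrt(17))/1283

Group as (sqrt(17) + sqrt(33)) + sqrt(19); multiply by (sqrt(17) + sqrt(33)) - sqrt(19), then rationalise the remaining surd.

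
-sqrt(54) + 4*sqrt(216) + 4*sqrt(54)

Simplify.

sqrt(54) = 3*sqrt(6); 4*sqrt(216) = 24*sqrt(6); 4*sqrt(54) = 12*sqrt(6)
Combine: (-3 + 24 + 12)·sqrt(6) = 33*sqrt(6)

33*sqrt(6)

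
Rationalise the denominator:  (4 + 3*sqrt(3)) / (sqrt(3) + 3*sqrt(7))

Multiply numerator and denominator by -3*sqrt(7) + sqrt(3).
Denominator becomes -60; numerator becomes -9*sqrt(21) - 12*sqrt(7) + 4*sqrt(3) + 9.

(-9 - 4*sqrt(3) + 12*sqrt(7) + 9*sqrt(21))/60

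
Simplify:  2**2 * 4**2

2**6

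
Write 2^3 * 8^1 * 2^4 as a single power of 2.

2^3 = 2^3; 8^1 = 2^3; 2^4 = 2^4
Combine exponents: 2^10

2^10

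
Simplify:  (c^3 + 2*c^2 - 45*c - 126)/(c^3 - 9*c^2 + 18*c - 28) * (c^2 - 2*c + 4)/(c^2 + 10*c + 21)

Factor: c^3 + 2*c^2 - 45*c - 126 = (c + 6)*(c + 3)*(c - 7);  c^3 - 9*c^2 + 18*c - 28 = (c^2 - 2*c + 4)*(c - 7);  c^2 + 10*c + 21 = (c + 7)*(c + 3)
Cancel the common factors (c^2 - 2*c + 4), (c - 7), (c + 3).

(c + 6)/(c + 7)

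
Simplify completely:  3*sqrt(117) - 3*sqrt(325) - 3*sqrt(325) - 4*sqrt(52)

-29*sqrt(13)

3*sqrt(117) = 9*sqrt(13); 3*sqrt(325) = 15*sqrt(13); 3*sqrt(325) = 15*sqrt(13); 4*sqrt(52) = 8*sqrt(13)
Combine: (9 - 15 - 15 - 8)·sqrt(13) = -29*sqrt(13)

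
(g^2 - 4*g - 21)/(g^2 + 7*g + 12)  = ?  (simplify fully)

Factor: g^2 - 4*g - 21 = (g - 7)*(g + 3);  g^2 + 7*g + 12 = (g + 3)*(g + 4)
Cancel the common factor (g + 3).

(g - 7)/(g + 4)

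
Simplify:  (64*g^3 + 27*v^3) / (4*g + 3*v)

Factor as (a+b)(a^2-ab+b^2) with a=(4*g), b=(3*v).

16*g^2 - 12*g*v + 9*v^2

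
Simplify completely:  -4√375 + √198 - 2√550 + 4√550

-20*√15 + 13*√22

4√375 = 20*√15; √198 = 3*√22; 2√550 = 10*√22; 4√550 = 20*√22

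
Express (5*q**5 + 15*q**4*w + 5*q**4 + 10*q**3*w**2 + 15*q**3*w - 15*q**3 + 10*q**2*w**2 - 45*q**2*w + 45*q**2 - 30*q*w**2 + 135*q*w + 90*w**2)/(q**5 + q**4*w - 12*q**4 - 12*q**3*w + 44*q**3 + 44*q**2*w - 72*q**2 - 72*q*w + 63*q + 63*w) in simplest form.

(5*q**2 + 10*q*w + 15*q + 30*w)/(q**2 - 10*q + 21)

Factor: 5*q**5 + 15*q**4*w + 5*q**4 + 10*q**3*w**2 + 15*q**3*w - 15*q**3 + 10*q**2*w**2 - 45*q**2*w + 45*q**2 - 30*q*w**2 + 135*q*w + 90*w**2 = 5*(q + 2*w)*(q + 3)*(q**2 - 2*q + 3)*(q + w);  q**5 + q**4*w - 12*q**4 - 12*q**3*w + 44*q**3 + 44*q**2*w - 72*q**2 - 72*q*w + 63*q + 63*w = (q - 3)*(q + w)*(q - 7)*(q**2 - 2*q + 3)
Cancel the common factors (q**2 - 2*q + 3), (q + w).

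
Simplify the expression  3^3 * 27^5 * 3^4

3^3 = 3^3; 27^5 = 3^15; 3^4 = 3^4
Combine exponents: 3^22

3^22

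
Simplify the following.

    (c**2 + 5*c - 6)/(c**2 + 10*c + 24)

Factor: c**2 + 5*c - 6 = (c - 1)*(c + 6);  c**2 + 10*c + 24 = (c + 4)*(c + 6)
Cancel the common factor (c + 6).

(c - 1)/(c + 4)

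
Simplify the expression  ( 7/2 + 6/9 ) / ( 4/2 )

Numerator: 7/2 + 6/9 = 25/6
Denominator: 4/2 = 2
Divide: (25/6) · (1/2) = 25/12

25/12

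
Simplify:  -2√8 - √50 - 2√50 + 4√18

-7*√2

2√8 = 4*√2; √50 = 5*√2; 2√50 = 10*√2; 4√18 = 12*√2
Combine: (-4 - 5 - 10 + 12)·√2 = -7*√2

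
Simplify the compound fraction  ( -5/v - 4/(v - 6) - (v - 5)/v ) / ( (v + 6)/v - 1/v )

(-v^2 + 2*v)/(v^2 - v - 30)

Numerator: -5/v - 4/(v - 6) - (v - 5)/v = (-v + 2)/(v - 6)
Denominator: (v + 6)/v - 1/v = (v + 5)/v
Divide: ((-v + 2)/(v - 6)) · (v/(v + 5)) = (-v^2 + 2*v)/(v^2 - v - 30)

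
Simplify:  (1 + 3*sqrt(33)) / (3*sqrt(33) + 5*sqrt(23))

(-297 - 3*sqrt(33) + 5*sqrt(23) + 15*sqrt(759))/278

Multiply numerator and denominator by -5*sqrt(23) + 3*sqrt(33).
Denominator becomes -278; numerator becomes -15*sqrt(759) - 5*sqrt(23) + 3*sqrt(33) + 297.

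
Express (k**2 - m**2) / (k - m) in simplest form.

k + m

Factor k**2 - m**2 and cancel (k - m).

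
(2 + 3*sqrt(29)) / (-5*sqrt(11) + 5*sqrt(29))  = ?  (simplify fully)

Multiply numerator and denominator by 5*sqrt(11) + 5*sqrt(29).
Denominator becomes 450; numerator becomes 10*sqrt(11) + 10*sqrt(29) + 15*sqrt(319) + 435.

(2*sqrt(11) + 2*sqrt(29) + 3*sqrt(319) + 87)/90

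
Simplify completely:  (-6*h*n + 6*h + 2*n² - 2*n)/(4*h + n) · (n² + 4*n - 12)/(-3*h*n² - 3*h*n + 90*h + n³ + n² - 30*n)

Factor: -6*h*n + 6*h + 2*n² - 2*n = 2·(n - 1)·(-3*h + n);  n² + 4*n - 12 = (n + 6)·(n - 2);  -3*h*n² - 3*h*n + 90*h + n³ + n² - 30*n = (n - 5)·(n + 6)·(-3*h + n)
Cancel the common factors (n + 6), (-3*h + n).

(2*n² - 6*n + 4)/(4*h*n - 20*h + n² - 5*n)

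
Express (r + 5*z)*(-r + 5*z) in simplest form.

(5*z)**2 - (r)**2 = -r**2 + 25*z**2.

-r**2 + 25*z**2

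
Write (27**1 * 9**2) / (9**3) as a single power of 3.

3**1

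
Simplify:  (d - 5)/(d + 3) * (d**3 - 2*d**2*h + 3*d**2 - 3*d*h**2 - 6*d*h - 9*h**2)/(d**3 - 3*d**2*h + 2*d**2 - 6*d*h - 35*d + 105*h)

Factor: d**3 - 2*d**2*h + 3*d**2 - 3*d*h**2 - 6*d*h - 9*h**2 = (d + 3)*(d - 3*h)*(d + h);  d**3 - 3*d**2*h + 2*d**2 - 6*d*h - 35*d + 105*h = (d + 7)*(d - 5)*(d - 3*h)
Cancel the common factors (d - 3*h), (d + 3), (d - 5).

(d + h)/(d + 7)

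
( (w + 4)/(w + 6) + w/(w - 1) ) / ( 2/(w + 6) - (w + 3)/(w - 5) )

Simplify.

(-2*w³ + w² + 49*w - 20)/(w³ + 6*w² + 21*w - 28)

Numerator: (w + 4)/(w + 6) + w/(w - 1) = (2*w² + 9*w - 4)/(w² + 5*w - 6)
Denominator: 2/(w + 6) - (w + 3)/(w - 5) = (-w² - 7*w - 28)/(w² + w - 30)
Divide: ((2*w² + 9*w - 4)/(w² + 5*w - 6)) · ((w² + w - 30)/(-w² - 7*w - 28)) = (-2*w³ + w² + 49*w - 20)/(w³ + 6*w² + 21*w - 28)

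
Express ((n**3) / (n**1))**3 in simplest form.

n**6

Inside the bracket: n**2
Raise to the power 3: n**6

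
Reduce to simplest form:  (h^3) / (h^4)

1/h

Quotient: (h^-1)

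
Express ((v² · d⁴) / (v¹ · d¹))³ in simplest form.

Inside the bracket: v¹ · d³
Raise to the power 3: v³ · d⁹

d⁹*v³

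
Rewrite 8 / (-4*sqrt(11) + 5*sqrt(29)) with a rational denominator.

(32*sqrt(11) + 40*sqrt(29))/549

Multiply numerator and denominator by 4*sqrt(11) + 5*sqrt(29).
Denominator becomes 549; numerator becomes 32*sqrt(11) + 40*sqrt(29).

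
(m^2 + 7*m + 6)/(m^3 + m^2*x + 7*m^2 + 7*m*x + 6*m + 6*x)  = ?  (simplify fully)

1/(m + x)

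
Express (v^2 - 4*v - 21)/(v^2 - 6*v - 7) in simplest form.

(v + 3)/(v + 1)

Factor: v^2 - 4*v - 21 = (v - 7)*(v + 3);  v^2 - 6*v - 7 = (v - 7)*(v + 1)
Cancel the common factor (v - 7).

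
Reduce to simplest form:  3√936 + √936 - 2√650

3√936 = 18*√26; √936 = 6*√26; 2√650 = 10*√26
Combine: (18 + 6 - 10)·√26 = 14*√26

14*√26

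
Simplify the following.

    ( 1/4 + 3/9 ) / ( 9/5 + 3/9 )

35/128

Numerator: 1/4 + 3/9 = 7/12
Denominator: 9/5 + 3/9 = 32/15
Divide: (7/12) · (15/32) = 35/128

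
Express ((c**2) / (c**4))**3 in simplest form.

Inside the bracket: (c**-2)
Raise to the power 3: (c**-6)

c**(-6)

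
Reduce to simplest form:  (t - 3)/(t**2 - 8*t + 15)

Factor: t**2 - 8*t + 15 = (t - 5)*(t - 3)
Cancel the common factor (t - 3).

1/(t - 5)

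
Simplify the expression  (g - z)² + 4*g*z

(g + z)²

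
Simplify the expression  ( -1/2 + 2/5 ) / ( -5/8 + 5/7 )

Numerator: -1/2 + 2/5 = -1/10
Denominator: -5/8 + 5/7 = 5/56
Divide: (-1/10) · (56/5) = -28/25

-28/25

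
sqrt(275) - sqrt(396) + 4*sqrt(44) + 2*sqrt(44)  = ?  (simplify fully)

11*sqrt(11)

sqrt(275) = 5*sqrt(11); sqrt(396) = 6*sqrt(11); 4*sqrt(44) = 8*sqrt(11); 2*sqrt(44) = 4*sqrt(11)
Combine: (5 - 6 + 8 + 4)·sqrt(11) = 11*sqrt(11)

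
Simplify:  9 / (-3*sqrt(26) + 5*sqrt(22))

(27*sqrt(26) + 45*sqrt(22))/316

Multiply numerator and denominator by 3*sqrt(26) + 5*sqrt(22).
Denominator becomes 316; numerator becomes 27*sqrt(26) + 45*sqrt(22).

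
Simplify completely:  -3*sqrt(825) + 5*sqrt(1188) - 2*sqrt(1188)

3*sqrt(33)

3*sqrt(825) = 15*sqrt(33); 5*sqrt(1188) = 30*sqrt(33); 2*sqrt(1188) = 12*sqrt(33)
Combine: (-15 + 30 - 12)·sqrt(33) = 3*sqrt(33)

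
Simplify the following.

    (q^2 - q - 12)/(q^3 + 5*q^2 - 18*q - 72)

1/(q + 6)

Factor: q^2 - q - 12 = (q + 3)*(q - 4);  q^3 + 5*q^2 - 18*q - 72 = (q + 3)*(q + 6)*(q - 4)
Cancel the common factors (q - 4), (q + 3).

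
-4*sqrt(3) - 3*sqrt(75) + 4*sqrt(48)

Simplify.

4*sqrt(3) = 4*sqrt(3); 3*sqrt(75) = 15*sqrt(3); 4*sqrt(48) = 16*sqrt(3)
Combine: (-4 - 15 + 16)·sqrt(3) = -3*sqrt(3)

-3*sqrt(3)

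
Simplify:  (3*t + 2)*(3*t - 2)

9*t**2 - 4

Product of conjugates: (P+Q)(P-Q) = P**2 - Q**2.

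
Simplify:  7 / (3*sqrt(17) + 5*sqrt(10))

(-21*sqrt(17) + 35*sqrt(10))/97

Multiply numerator and denominator by -5*sqrt(10) + 3*sqrt(17).
Denominator becomes -97; numerator becomes -35*sqrt(10) + 21*sqrt(17).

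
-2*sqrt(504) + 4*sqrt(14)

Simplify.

2*sqrt(504) = 12*sqrt(14); 4*sqrt(14) = 4*sqrt(14)
Combine: (-12 + 4)·sqrt(14) = -8*sqrt(14)

-8*sqrt(14)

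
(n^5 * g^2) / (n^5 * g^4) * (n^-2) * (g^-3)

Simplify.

Quotient: (g^-2)
Multiply by (n^-2) * (g^-3): add exponents.

1/(g^5*n^2)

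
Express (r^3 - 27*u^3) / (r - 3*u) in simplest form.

r^2 + 3*r*u + 9*u^2

Factor as (a-b)(a^2+ab+b^2) with a=r, b=(3*u).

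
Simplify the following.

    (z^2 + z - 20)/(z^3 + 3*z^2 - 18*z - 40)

1/(z + 2)

Factor: z^2 + z - 20 = (z + 5)*(z - 4);  z^3 + 3*z^2 - 18*z - 40 = (z + 5)*(z + 2)*(z - 4)
Cancel the common factors (z - 4), (z + 5).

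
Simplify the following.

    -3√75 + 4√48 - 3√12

3√75 = 15*√3; 4√48 = 16*√3; 3√12 = 6*√3
Combine: (-15 + 16 - 6)·√3 = -5*√3

-5*√3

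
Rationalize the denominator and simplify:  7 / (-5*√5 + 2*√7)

Multiply numerator and denominator by 2*√7 + 5*√5.
Denominator becomes -97; numerator becomes 14*√7 + 35*√5.

(-35*√5 - 14*√7)/97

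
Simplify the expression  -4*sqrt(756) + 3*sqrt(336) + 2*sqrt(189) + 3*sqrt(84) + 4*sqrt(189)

4*sqrt(756) = 24*sqrt(21); 3*sqrt(336) = 12*sqrt(21); 2*sqrt(189) = 6*sqrt(21); 3*sqrt(84) = 6*sqrt(21); 4*sqrt(189) = 12*sqrt(21)
Combine: (-24 + 12 + 6 + 6 + 12)·sqrt(21) = 12*sqrt(21)

12*sqrt(21)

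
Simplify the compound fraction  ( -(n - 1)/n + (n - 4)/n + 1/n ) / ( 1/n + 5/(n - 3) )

Numerator: -(n - 1)/n + (n - 4)/n + 1/n = -2/n
Denominator: 1/n + 5/(n - 3) = (6*n - 3)/(n² - 3*n)
Divide: (-2/n) · ((n² - 3*n)/(6*n - 3)) = (-2*n + 6)/(6*n - 3)

(-2*n + 6)/(6*n - 3)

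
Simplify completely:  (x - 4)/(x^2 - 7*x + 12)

Factor: x^2 - 7*x + 12 = (x - 4)*(x - 3)
Cancel the common factor (x - 4).

1/(x - 3)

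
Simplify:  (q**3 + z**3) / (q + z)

Apply the sum-of-cubes factorisation and cancel (q + z).

q**2 - q*z + z**2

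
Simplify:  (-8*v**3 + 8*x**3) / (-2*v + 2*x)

4*v**2 + 4*v*x + 4*x**2

Factor as (a-b)(a**2+ab+b**2) with a=(2*x), b=(2*v).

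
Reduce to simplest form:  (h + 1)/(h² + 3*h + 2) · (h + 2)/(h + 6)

1/(h + 6)

Factor: h² + 3*h + 2 = (h + 1)·(h + 2)
Cancel the common factors (h + 1), (h + 2).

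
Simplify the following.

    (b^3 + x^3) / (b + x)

b^2 - b*x + x^2

b^3 + x^3 = (b + x)(b^2 - b*x + x^2).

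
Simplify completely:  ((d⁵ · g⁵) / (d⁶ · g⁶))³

1/(d³*g³)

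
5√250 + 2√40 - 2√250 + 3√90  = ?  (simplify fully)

28*√10

5√250 = 25*√10; 2√40 = 4*√10; 2√250 = 10*√10; 3√90 = 9*√10
Combine: (25 + 4 - 10 + 9)·√10 = 28*√10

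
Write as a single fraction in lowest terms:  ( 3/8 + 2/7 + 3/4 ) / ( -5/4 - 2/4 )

Numerator: 3/8 + 2/7 + 3/4 = 79/56
Denominator: -5/4 - 2/4 = -7/4
Divide: (79/56) · (-4/7) = -79/98

-79/98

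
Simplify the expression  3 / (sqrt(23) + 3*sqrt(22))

Multiply numerator and denominator by -sqrt(23) + 3*sqrt(22).
Denominator becomes 175; numerator becomes -3*sqrt(23) + 9*sqrt(22).

(-3*sqrt(23) + 9*sqrt(22))/175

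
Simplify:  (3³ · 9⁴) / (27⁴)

3^(-1)

3³ = 3^3; 9⁴ = 3^8; 27⁴ = 3^12
Combine exponents: 3^(-1)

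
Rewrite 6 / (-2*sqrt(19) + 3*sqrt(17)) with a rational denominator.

(12*sqrt(19) + 18*sqrt(17))/77

Multiply numerator and denominator by 2*sqrt(19) + 3*sqrt(17).
Denominator becomes 77; numerator becomes 12*sqrt(19) + 18*sqrt(17).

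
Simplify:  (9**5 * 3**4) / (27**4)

3**2

9**5 = 3**10; 3**4 = 3**4; 27**4 = 3**12
Combine exponents: 3**2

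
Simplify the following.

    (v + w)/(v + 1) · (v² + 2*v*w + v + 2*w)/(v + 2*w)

v + w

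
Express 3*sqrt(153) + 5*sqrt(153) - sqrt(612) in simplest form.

18*sqrt(17)

3*sqrt(153) = 9*sqrt(17); 5*sqrt(153) = 15*sqrt(17); sqrt(612) = 6*sqrt(17)
Combine: (9 + 15 - 6)·sqrt(17) = 18*sqrt(17)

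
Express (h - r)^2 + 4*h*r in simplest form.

(h + r)^2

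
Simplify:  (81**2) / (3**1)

3**7

81**2 = 3**8; 3**1 = 3**1
Combine exponents: 3**7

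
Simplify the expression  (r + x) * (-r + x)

-r^2 + x^2

Pair the conjugate factors: (x+r)(x-r) = -r^2 + x^2.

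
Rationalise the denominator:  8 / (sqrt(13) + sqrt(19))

Multiply numerator and denominator by -sqrt(13) + sqrt(19).
Denominator becomes 6; numerator becomes -8*sqrt(13) + 8*sqrt(19).

(-4*sqrt(13) + 4*sqrt(19))/3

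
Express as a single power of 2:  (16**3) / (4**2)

16**3 = 2**12; 4**2 = 2**4
Combine exponents: 2**8

2**8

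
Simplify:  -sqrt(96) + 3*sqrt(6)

sqrt(96) = 4*sqrt(6); 3*sqrt(6) = 3*sqrt(6)
Combine: (-4 + 3)·sqrt(6) = -sqrt(6)

-sqrt(6)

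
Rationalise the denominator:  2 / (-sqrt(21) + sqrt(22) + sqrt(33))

(-17*sqrt(21) + 5*sqrt(33) + 16*sqrt(22) + 33*sqrt(14))/437

Group as (sqrt(22) + sqrt(33)) - sqrt(21); multiply by (sqrt(22) + sqrt(33)) + sqrt(21), then rationalise the remaining surd.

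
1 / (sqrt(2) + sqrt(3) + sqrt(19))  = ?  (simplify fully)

(-9*sqrt(3) - 10*sqrt(2) + sqrt(114) + 7*sqrt(19))/86

Group as (sqrt(2) + sqrt(19)) + sqrt(3); multiply by (sqrt(2) + sqrt(19)) - sqrt(3), then rationalise the remaining surd.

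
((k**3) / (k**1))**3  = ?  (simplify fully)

k**6

Inside the bracket: k**2
Raise to the power 3: k**6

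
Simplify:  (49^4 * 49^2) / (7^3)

49^4 = 7^8; 49^2 = 7^4; 7^3 = 7^3
Combine exponents: 7^9

7^9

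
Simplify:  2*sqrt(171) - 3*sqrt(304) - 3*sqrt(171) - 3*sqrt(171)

2*sqrt(171) = 6*sqrt(19); 3*sqrt(304) = 12*sqrt(19); 3*sqrt(171) = 9*sqrt(19); 3*sqrt(171) = 9*sqrt(19)
Combine: (6 - 12 - 9 - 9)·sqrt(19) = -24*sqrt(19)

-24*sqrt(19)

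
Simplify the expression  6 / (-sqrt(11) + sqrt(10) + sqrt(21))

(-30*sqrt(11) + 33*sqrt(10) + 3*sqrt(2310))/110

Group as (sqrt(10) + sqrt(21)) - sqrt(11); multiply by (sqrt(10) + sqrt(21)) + sqrt(11), then rationalise the remaining surd.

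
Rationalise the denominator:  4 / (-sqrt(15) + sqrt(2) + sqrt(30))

(-172*sqrt(2) - 240 + 68*sqrt(15) + 52*sqrt(30))/49

Group as (sqrt(2) + sqrt(30)) - sqrt(15); multiply by (sqrt(2) + sqrt(30)) + sqrt(15), then rationalise the remaining surd.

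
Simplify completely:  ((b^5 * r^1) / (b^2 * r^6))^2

Inside the bracket: b^3 * (r^-5)
Raise to the power 2: b^6 * (r^-10)

b^6/r^10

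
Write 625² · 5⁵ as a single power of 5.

5^13

625² = 5^8; 5⁵ = 5^5
Combine exponents: 5^13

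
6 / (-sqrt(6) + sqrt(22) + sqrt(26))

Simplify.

Group as (sqrt(22) + sqrt(26)) - sqrt(6); multiply by (sqrt(22) + sqrt(26)) + sqrt(6), then rationalise the remaining surd.

(-63*sqrt(6) + 3*sqrt(26) + 15*sqrt(22) + 6*sqrt(858))/131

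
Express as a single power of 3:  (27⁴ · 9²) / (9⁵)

3^6

27⁴ = 3^12; 9² = 3^4; 9⁵ = 3^10
Combine exponents: 3^6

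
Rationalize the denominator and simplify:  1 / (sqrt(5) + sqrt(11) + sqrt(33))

(-27*sqrt(11) - 39*sqrt(5) + 22*sqrt(15) + 17*sqrt(33))/69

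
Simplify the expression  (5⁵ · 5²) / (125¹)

5^4

5⁵ = 5^5; 5² = 5^2; 125¹ = 5^3
Combine exponents: 5^4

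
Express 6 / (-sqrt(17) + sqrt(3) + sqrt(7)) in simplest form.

(42*sqrt(17) + 78*sqrt(7) + 126*sqrt(3) + 12*sqrt(357))/35

Group as (sqrt(3) + sqrt(7)) - sqrt(17); multiply by (sqrt(3) + sqrt(7)) + sqrt(17), then rationalise the remaining surd.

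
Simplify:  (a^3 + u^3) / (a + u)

u^3 + a^3 = (a + u)(a^2 - a*u + u^2).

a^2 - a*u + u^2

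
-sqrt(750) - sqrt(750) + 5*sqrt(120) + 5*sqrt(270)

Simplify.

sqrt(750) = 5*sqrt(30); sqrt(750) = 5*sqrt(30); 5*sqrt(120) = 10*sqrt(30); 5*sqrt(270) = 15*sqrt(30)
Combine: (-5 - 5 + 10 + 15)·sqrt(30) = 15*sqrt(30)

15*sqrt(30)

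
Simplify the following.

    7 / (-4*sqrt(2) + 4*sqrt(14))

Multiply numerator and denominator by 4*sqrt(2) + 4*sqrt(14).
Denominator becomes 192; numerator becomes 28*sqrt(2) + 28*sqrt(14).

(7*sqrt(2) + 7*sqrt(14))/48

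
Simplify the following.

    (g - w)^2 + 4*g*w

After expansion: g^2 + 2*g*w + w^2 — a perfect-square trinomial.

(g + w)^2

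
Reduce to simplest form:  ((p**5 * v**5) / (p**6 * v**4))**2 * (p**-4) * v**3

Inside the bracket: (p**-1) * v**1
Raise to the power 2: (p**-2) * v**2
Multiply by (p**-4) * v**3: add exponents.

v**5/p**6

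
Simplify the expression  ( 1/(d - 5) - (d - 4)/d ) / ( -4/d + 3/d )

(d**2 - 10*d + 20)/(d - 5)

Numerator: 1/(d - 5) - (d - 4)/d = (-d**2 + 10*d - 20)/(d**2 - 5*d)
Denominator: -4/d + 3/d = -1/d
Divide: ((-d**2 + 10*d - 20)/(d**2 - 5*d)) · (-d) = (d**2 - 10*d + 20)/(d - 5)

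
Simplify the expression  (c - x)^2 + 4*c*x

(c + x)^2

After expansion: c^2 + 2*c*x + x^2 — a perfect-square trinomial.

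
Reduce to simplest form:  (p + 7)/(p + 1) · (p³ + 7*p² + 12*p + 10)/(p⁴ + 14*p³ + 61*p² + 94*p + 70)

1/(p + 1)

Factor: p³ + 7*p² + 12*p + 10 = (p² + 2*p + 2)·(p + 5);  p⁴ + 14*p³ + 61*p² + 94*p + 70 = (p² + 2*p + 2)·(p + 5)·(p + 7)
Cancel the common factors (p² + 2*p + 2), (p + 7), (p + 5).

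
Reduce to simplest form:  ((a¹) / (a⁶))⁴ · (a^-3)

Inside the bracket: (a^-5)
Raise to the power 4: (a^-20)
Multiply by (a^-3): add exponents.

a^(-23)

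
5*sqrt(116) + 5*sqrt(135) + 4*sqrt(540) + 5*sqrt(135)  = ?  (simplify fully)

10*sqrt(29) + 54*sqrt(15)

5*sqrt(116) = 10*sqrt(29); 5*sqrt(135) = 15*sqrt(15); 4*sqrt(540) = 24*sqrt(15); 5*sqrt(135) = 15*sqrt(15)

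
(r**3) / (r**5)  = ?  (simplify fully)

Quotient: (r**-2)

r**(-2)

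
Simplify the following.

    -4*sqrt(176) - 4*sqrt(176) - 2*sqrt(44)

-36*sqrt(11)

4*sqrt(176) = 16*sqrt(11); 4*sqrt(176) = 16*sqrt(11); 2*sqrt(44) = 4*sqrt(11)
Combine: (-16 - 16 - 4)·sqrt(11) = -36*sqrt(11)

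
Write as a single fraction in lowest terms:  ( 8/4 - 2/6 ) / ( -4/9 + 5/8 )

Numerator: 8/4 - 2/6 = 5/3
Denominator: -4/9 + 5/8 = 13/72
Divide: (5/3) · (72/13) = 120/13

120/13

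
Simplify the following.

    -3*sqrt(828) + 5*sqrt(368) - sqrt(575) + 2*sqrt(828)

9*sqrt(23)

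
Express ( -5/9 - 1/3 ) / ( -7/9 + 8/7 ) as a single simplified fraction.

-56/23

Numerator: -5/9 - 1/3 = -8/9
Denominator: -7/9 + 8/7 = 23/63
Divide: (-8/9) · (63/23) = -56/23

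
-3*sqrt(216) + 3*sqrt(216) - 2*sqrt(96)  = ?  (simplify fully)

3*sqrt(216) = 18*sqrt(6); 3*sqrt(216) = 18*sqrt(6); 2*sqrt(96) = 8*sqrt(6)
Combine: (-18 + 18 - 8)·sqrt(6) = -8*sqrt(6)

-8*sqrt(6)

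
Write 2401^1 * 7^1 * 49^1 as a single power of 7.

7^7

2401^1 = 7^4; 7^1 = 7^1; 49^1 = 7^2
Combine exponents: 7^7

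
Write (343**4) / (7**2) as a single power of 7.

7**10

343**4 = 7**12; 7**2 = 7**2
Combine exponents: 7**10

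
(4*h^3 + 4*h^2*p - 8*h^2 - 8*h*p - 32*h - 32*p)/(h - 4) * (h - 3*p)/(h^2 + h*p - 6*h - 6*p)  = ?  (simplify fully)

(4*h^2 - 12*h*p + 8*h - 24*p)/(h - 6)

Factor: 4*h^3 + 4*h^2*p - 8*h^2 - 8*h*p - 32*h - 32*p = 4*(h - 4)*(h + 2)*(h + p);  h^2 + h*p - 6*h - 6*p = (h - 6)*(h + p)
Cancel the common factors (h + p), (h - 4).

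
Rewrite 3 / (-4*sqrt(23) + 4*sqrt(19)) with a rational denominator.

(-3*sqrt(23) - 3*sqrt(19))/16

Multiply numerator and denominator by 4*sqrt(19) + 4*sqrt(23).
Denominator becomes -64; numerator becomes 12*sqrt(19) + 12*sqrt(23).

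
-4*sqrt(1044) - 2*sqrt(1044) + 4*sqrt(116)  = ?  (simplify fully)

-28*sqrt(29)

4*sqrt(1044) = 24*sqrt(29); 2*sqrt(1044) = 12*sqrt(29); 4*sqrt(116) = 8*sqrt(29)
Combine: (-24 - 12 + 8)·sqrt(29) = -28*sqrt(29)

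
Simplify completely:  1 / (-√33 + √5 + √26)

Group as (√5 + √26) - √33; multiply by (√5 + √26) + √33, then rationalise the remaining surd.

(√33 + 6*√26 + 27*√5 + √4290)/258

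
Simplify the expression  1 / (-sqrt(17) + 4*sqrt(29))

(sqrt(17) + 4*sqrt(29))/447

Multiply numerator and denominator by sqrt(17) + 4*sqrt(29).
Denominator becomes 447; numerator becomes sqrt(17) + 4*sqrt(29).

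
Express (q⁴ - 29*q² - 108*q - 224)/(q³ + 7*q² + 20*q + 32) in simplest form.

q - 7

Factor: q⁴ - 29*q² - 108*q - 224 = (q - 7)·(q + 4)·(q² + 3*q + 8);  q³ + 7*q² + 20*q + 32 = (q² + 3*q + 8)·(q + 4)
Cancel the common factors (q² + 3*q + 8), (q + 4).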